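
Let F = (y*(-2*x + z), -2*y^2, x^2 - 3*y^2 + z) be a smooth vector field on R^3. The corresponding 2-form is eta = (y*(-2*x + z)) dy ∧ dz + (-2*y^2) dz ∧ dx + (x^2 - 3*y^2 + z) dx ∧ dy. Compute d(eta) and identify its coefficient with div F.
d(eta) = (1 - 6*y) dx ∧ dy ∧ dz; div F = 1 - 6*y

For a 2-form in R^3 of the form above, applying d gives a 3-form with coefficient ∂P/∂x + ∂Q/∂y + ∂R/∂z:
  ∂P/∂x = -2*y
  ∂Q/∂y = -4*y
  ∂R/∂z = 1
Sum = 1 - 6*y, which is exactly div F.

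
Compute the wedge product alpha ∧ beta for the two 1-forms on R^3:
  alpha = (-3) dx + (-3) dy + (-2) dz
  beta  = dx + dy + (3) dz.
alpha ∧ beta = (-7) dx ∧ dz + (-7) dy ∧ dz

Distribute the wedge, using dx_i ∧ dx_j = -dx_j ∧ dx_i and dx_i ∧ dx_i = 0. For each pair (i, j) with i < j, the coefficient of dx_i ∧ dx_j in alpha ∧ beta is (alpha_i * beta_j - alpha_j * beta_i). Collecting: alpha ∧ beta = (-7) dx ∧ dz + (-7) dy ∧ dz.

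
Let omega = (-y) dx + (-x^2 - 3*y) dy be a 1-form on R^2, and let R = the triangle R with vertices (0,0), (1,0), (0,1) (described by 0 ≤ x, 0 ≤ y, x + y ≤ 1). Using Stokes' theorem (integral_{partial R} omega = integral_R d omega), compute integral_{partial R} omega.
integral_(partial R) omega = 1/6

Stokes: integral_partial_R omega = integral_R d omega with d omega = (∂Q/∂x - ∂P/∂y) dx ∧ dy.
  ∂Q/∂x = -2*x
  ∂P/∂y = -1
  integrand = ∂Q/∂x - ∂P/∂y = 1 - 2*x.
Integrating over R: integral_0^1 integral_0^{1-x} (1 - 2*x) dy dx = 1/6.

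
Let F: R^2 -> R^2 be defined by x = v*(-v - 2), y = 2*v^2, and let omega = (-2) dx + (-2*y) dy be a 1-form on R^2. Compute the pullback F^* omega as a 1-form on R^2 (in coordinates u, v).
F^* omega = (-16*v^3 + 4*v + 4) dv

Using F^*(f dg) = (f ∘ F) d(g ∘ F), substitute each coordinate x_i by F_i(u, v) in f_i, and replace dx_i by d F_i = (∂F_i/∂u) du + (∂F_i/∂v) dv.
  For the x component: f_1(F) = -2; d F_1 = (0) du + (-2*v - 2) dv
  For the y component: f_2(F) = -4*v^2; d F_2 = (0) du + (4*v) dv
Combining and collecting du, dv coefficients:
  coeff of du: 0
  coeff of dv: -16*v^3 + 4*v + 4
F^* omega = (-16*v^3 + 4*v + 4) dv.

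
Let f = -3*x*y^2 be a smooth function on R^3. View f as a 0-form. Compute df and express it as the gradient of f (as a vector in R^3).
df = (-3*y^2) dx + (-6*x*y) dy + (0) dz; grad f = (-3*y^2, -6*x*y, 0)

For a 0-form f, d f = (∂f/∂x) dx + (∂f/∂y) dy + (∂f/∂z) dz. The components of the vector representation are exactly the entries of grad f in Cartesian coordinates:
  ∂f/∂x = -3*y^2
  ∂f/∂y = -6*x*y
  ∂f/∂z = 0.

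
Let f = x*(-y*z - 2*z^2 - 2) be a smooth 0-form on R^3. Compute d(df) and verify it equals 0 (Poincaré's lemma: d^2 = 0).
d(df) = 0

Step 1: df = sum_i (∂f/∂x_i) dx_i = (-y*z - 2*z^2 - 2) dx + (-x*z) dy + (x*(-y - 4*z)) dz.
Step 2: Apply d again. Using the 1-form formula, the coefficient of dx ∧ dy in d(df) is ∂^2 f/∂x ∂y - ∂^2 f/∂y ∂x = (-z) - (-z) = 0 (equality of mixed partials for smooth f).
Similarly for dx ∧ dz and dy ∧ dz — all coefficients vanish. So d(df) = 0.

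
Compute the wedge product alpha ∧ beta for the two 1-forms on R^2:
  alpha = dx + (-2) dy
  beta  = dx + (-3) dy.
alpha ∧ beta = (-1) dx ∧ dy

Distribute the wedge, using dx_i ∧ dx_j = -dx_j ∧ dx_i and dx_i ∧ dx_i = 0. For each pair (i, j) with i < j, the coefficient of dx_i ∧ dx_j in alpha ∧ beta is (alpha_i * beta_j - alpha_j * beta_i). Collecting: alpha ∧ beta = (-1) dx ∧ dy.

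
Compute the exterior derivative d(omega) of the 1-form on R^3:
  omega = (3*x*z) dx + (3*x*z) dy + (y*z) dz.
d(omega) = (3*z) dx ∧ dy + (-3*x) dx ∧ dz + (-3*x + z) dy ∧ dz

For a 1-form omega = sum_i f_i dx_i, the exterior derivative is
  d(omega) = sum_{i < j} (∂f_j/∂x_i - ∂f_i/∂x_j) dx_i ∧ dx_j.
  coefficient of dx ∧ dy: ∂f_2/∂x - ∂f_1/∂y = ∂(3*x*z)/∂x - ∂(3*x*z)/∂y = 3*z
  coefficient of dx ∧ dz: ∂f_3/∂x - ∂f_1/∂z = ∂(y*z)/∂x - ∂(3*x*z)/∂z = -3*x
  coefficient of dy ∧ dz: ∂f_3/∂y - ∂f_2/∂z = ∂(y*z)/∂y - ∂(3*x*z)/∂z = -3*x + z
Assembling: d(omega) = (3*z) dx ∧ dy + (-3*x) dx ∧ dz + (-3*x + z) dy ∧ dz.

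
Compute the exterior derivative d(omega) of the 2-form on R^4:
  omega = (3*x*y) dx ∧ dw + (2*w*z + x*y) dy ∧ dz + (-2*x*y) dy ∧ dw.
d(omega) = (-3*x - 2*y) dx ∧ dy ∧ dw + (y) dx ∧ dy ∧ dz + (2*z) dy ∧ dz ∧ dw

For a 2-form omega = sum_{i<j} g_{ij} dx_i ∧ dx_j, the exterior derivative is
  d(omega) = sum_{i<j} d(g_{ij}) ∧ dx_i ∧ dx_j = sum_{i<j, k} (∂g_{ij}/∂x_k) dx_k ∧ dx_i ∧ dx_j.
Expand each term, using dx_k ∧ dx_i ∧ dx_j = sgn(permutation) dx_{(a)} ∧ dx_{(b)} ∧ dx_{(c)} with (a < b < c) sorted:
  d(3*x*y) includes (∂/∂y)(3*x*y) dy = (3*x) dy, which multiplied by dx ∧ dw gives (-3*x) dx ∧ dy ∧ dw
  d(2*w*z + x*y) includes (∂/∂x)(2*w*z + x*y) dx = (y) dx, which multiplied by dy ∧ dz gives (y) dx ∧ dy ∧ dz
  d(2*w*z + x*y) includes (∂/∂w)(2*w*z + x*y) dw = (2*z) dw, which multiplied by dy ∧ dz gives (2*z) dy ∧ dz ∧ dw
  d(-2*x*y) includes (∂/∂x)(-2*x*y) dx = (-2*y) dx, which multiplied by dy ∧ dw gives (-2*y) dx ∧ dy ∧ dw
Collecting like 3-forms: d(omega) = (-3*x - 2*y) dx ∧ dy ∧ dw + (y) dx ∧ dy ∧ dz + (2*z) dy ∧ dz ∧ dw.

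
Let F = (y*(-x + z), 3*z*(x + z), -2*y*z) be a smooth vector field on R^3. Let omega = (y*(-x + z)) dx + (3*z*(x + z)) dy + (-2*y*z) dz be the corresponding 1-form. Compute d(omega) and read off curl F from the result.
d(omega) = (-3*x - 8*z) dy ∧ dz + (y) dz ∧ dx + (x + 2*z) dx ∧ dy; curl F = (-3*x - 8*z, y, x + 2*z)

d omega = sum_{i<j} (∂f_j/∂x_i - ∂f_i/∂x_j) dx_i ∧ dx_j. Under the identification (dy ∧ dz, dz ∧ dx, dx ∧ dy) ↔ (e_x, e_y, e_z), the coefficients are exactly the components of curl F. Compute:
  ∂R/∂y - ∂Q/∂z = (-2*z) - (3*x + 6*z) = -3*x - 8*z
  ∂P/∂z - ∂R/∂x = (y) - (0) = y
  ∂Q/∂x - ∂P/∂y = (3*z) - (-x + z) = x + 2*z.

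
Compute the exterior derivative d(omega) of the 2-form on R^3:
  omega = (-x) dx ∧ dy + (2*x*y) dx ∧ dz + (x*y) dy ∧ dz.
d(omega) = (-2*x + y) dx ∧ dy ∧ dz

For a 2-form omega = sum_{i<j} g_{ij} dx_i ∧ dx_j, the exterior derivative is
  d(omega) = sum_{i<j} d(g_{ij}) ∧ dx_i ∧ dx_j = sum_{i<j, k} (∂g_{ij}/∂x_k) dx_k ∧ dx_i ∧ dx_j.
Expand each term, using dx_k ∧ dx_i ∧ dx_j = sgn(permutation) dx_{(a)} ∧ dx_{(b)} ∧ dx_{(c)} with (a < b < c) sorted:
  d(2*x*y) includes (∂/∂y)(2*x*y) dy = (2*x) dy, which multiplied by dx ∧ dz gives (-2*x) dx ∧ dy ∧ dz
  d(x*y) includes (∂/∂x)(x*y) dx = (y) dx, which multiplied by dy ∧ dz gives (y) dx ∧ dy ∧ dz
Collecting like 3-forms: d(omega) = (-2*x + y) dx ∧ dy ∧ dz.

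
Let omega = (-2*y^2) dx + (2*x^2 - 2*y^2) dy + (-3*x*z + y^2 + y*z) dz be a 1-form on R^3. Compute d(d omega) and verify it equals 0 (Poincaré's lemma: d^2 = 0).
d(d omega) = 0

Step 1: d omega = sum_{i<j} (∂f_j/∂x_i - ∂f_i/∂x_j) dx_i ∧ dx_j:
  coeff of dx ∧ dy: 4*x + 4*y
  coeff of dx ∧ dz: -3*z
  coeff of dy ∧ dz: 2*y + z
Step 2: Apply d again to each 2-form coefficient. The only possible 3-form in R^3 is dx ∧ dy ∧ dz, with coefficient
  ∂(coeff of dy∧dz)/∂x - ∂(coeff of dx∧dz)/∂y + ∂(coeff of dx∧dy)/∂z
  = ∂/∂x (2*y + z) - ∂/∂y (-3*z) + ∂/∂z (4*x + 4*y).
Each of these terms simplifies to sums of mixed partials that cancel in pairs. The result is 0 (by equality of mixed partials for smooth functions — Schwarz / Clairaut).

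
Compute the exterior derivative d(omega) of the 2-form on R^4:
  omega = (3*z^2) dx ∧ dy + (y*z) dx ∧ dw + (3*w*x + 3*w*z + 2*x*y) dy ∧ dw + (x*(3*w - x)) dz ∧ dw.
d(omega) = (6*z) dx ∧ dy ∧ dz + (3*w + 2*y - z) dx ∧ dy ∧ dw + (3*w - 2*x - y) dx ∧ dz ∧ dw + (-3*w) dy ∧ dz ∧ dw

For a 2-form omega = sum_{i<j} g_{ij} dx_i ∧ dx_j, the exterior derivative is
  d(omega) = sum_{i<j} d(g_{ij}) ∧ dx_i ∧ dx_j = sum_{i<j, k} (∂g_{ij}/∂x_k) dx_k ∧ dx_i ∧ dx_j.
Expand each term, using dx_k ∧ dx_i ∧ dx_j = sgn(permutation) dx_{(a)} ∧ dx_{(b)} ∧ dx_{(c)} with (a < b < c) sorted:
  d(3*z^2) includes (∂/∂z)(3*z^2) dz = (6*z) dz, which multiplied by dx ∧ dy gives (6*z) dx ∧ dy ∧ dz
  d(y*z) includes (∂/∂y)(y*z) dy = (z) dy, which multiplied by dx ∧ dw gives (-z) dx ∧ dy ∧ dw
  d(y*z) includes (∂/∂z)(y*z) dz = (y) dz, which multiplied by dx ∧ dw gives (-y) dx ∧ dz ∧ dw
  d(3*w*x + 3*w*z + 2*x*y) includes (∂/∂x)(3*w*x + 3*w*z + 2*x*y) dx = (3*w + 2*y) dx, which multiplied by dy ∧ dw gives (3*w + 2*y) dx ∧ dy ∧ dw
  d(3*w*x + 3*w*z + 2*x*y) includes (∂/∂z)(3*w*x + 3*w*z + 2*x*y) dz = (3*w) dz, which multiplied by dy ∧ dw gives (-3*w) dy ∧ dz ∧ dw
  d(x*(3*w - x)) includes (∂/∂x)(x*(3*w - x)) dx = (3*w - 2*x) dx, which multiplied by dz ∧ dw gives (3*w - 2*x) dx ∧ dz ∧ dw
Collecting like 3-forms: d(omega) = (6*z) dx ∧ dy ∧ dz + (3*w + 2*y - z) dx ∧ dy ∧ dw + (3*w - 2*x - y) dx ∧ dz ∧ dw + (-3*w) dy ∧ dz ∧ dw.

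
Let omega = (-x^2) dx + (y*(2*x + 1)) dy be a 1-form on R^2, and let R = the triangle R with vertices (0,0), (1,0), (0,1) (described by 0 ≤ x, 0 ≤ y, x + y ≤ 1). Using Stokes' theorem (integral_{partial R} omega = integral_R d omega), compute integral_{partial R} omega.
integral_(partial R) omega = 1/3

Stokes: integral_partial_R omega = integral_R d omega with d omega = (∂Q/∂x - ∂P/∂y) dx ∧ dy.
  ∂Q/∂x = 2*y
  ∂P/∂y = 0
  integrand = ∂Q/∂x - ∂P/∂y = 2*y.
Integrating over R: integral_0^1 integral_0^{1-x} (2*y) dy dx = 1/3.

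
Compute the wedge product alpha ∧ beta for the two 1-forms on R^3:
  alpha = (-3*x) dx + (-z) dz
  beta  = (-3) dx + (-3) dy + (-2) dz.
alpha ∧ beta = (9*x) dx ∧ dy + (6*x - 3*z) dx ∧ dz + (-3*z) dy ∧ dz

Distribute the wedge, using dx_i ∧ dx_j = -dx_j ∧ dx_i and dx_i ∧ dx_i = 0. For each pair (i, j) with i < j, the coefficient of dx_i ∧ dx_j in alpha ∧ beta is (alpha_i * beta_j - alpha_j * beta_i). Collecting: alpha ∧ beta = (9*x) dx ∧ dy + (6*x - 3*z) dx ∧ dz + (-3*z) dy ∧ dz.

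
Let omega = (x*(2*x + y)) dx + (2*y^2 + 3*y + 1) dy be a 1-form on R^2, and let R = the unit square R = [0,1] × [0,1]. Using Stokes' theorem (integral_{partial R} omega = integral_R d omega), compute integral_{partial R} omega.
integral_(partial R) omega = -1/2

Stokes: integral_partial_R omega = integral_R d omega with d omega = (∂Q/∂x - ∂P/∂y) dx ∧ dy.
  ∂Q/∂x = 0
  ∂P/∂y = x
  integrand = ∂Q/∂x - ∂P/∂y = -x.
Integrating over R: integral_0^1 integral_0^1 (-x) dx dy = -1/2.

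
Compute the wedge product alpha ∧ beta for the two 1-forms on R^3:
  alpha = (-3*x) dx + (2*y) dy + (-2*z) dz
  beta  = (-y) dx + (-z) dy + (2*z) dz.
alpha ∧ beta = (3*x*z + 2*y^2) dx ∧ dy + (-2*z*(3*x + y)) dx ∧ dz + (2*z*(2*y - z)) dy ∧ dz

Distribute the wedge, using dx_i ∧ dx_j = -dx_j ∧ dx_i and dx_i ∧ dx_i = 0. For each pair (i, j) with i < j, the coefficient of dx_i ∧ dx_j in alpha ∧ beta is (alpha_i * beta_j - alpha_j * beta_i). Collecting: alpha ∧ beta = (3*x*z + 2*y^2) dx ∧ dy + (-2*z*(3*x + y)) dx ∧ dz + (2*z*(2*y - z)) dy ∧ dz.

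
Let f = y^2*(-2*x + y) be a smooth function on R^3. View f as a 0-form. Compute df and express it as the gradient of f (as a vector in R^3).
df = (-2*y^2) dx + (y*(-4*x + 3*y)) dy + (0) dz; grad f = (-2*y^2, y*(-4*x + 3*y), 0)

For a 0-form f, d f = (∂f/∂x) dx + (∂f/∂y) dy + (∂f/∂z) dz. The components of the vector representation are exactly the entries of grad f in Cartesian coordinates:
  ∂f/∂x = -2*y^2
  ∂f/∂y = y*(-4*x + 3*y)
  ∂f/∂z = 0.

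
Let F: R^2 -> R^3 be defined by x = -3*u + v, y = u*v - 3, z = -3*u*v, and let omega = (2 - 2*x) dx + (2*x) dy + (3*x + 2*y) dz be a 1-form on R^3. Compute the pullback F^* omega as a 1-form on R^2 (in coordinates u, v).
F^* omega = (-6*u*v^2 + 21*u*v - 18*u - 7*v^2 + 24*v - 6) du + (-6*u^2*v + 21*u^2 - 7*u*v + 24*u - 2*v + 2) dv

Using F^*(f dg) = (f ∘ F) d(g ∘ F), substitute each coordinate x_i by F_i(u, v) in f_i, and replace dx_i by d F_i = (∂F_i/∂u) du + (∂F_i/∂v) dv.
  For the x component: f_1(F) = 6*u - 2*v + 2; d F_1 = (-3) du + (1) dv
  For the y component: f_2(F) = -6*u + 2*v; d F_2 = (v) du + (u) dv
  For the z component: f_3(F) = 2*u*v - 9*u + 3*v - 6; d F_3 = (-3*v) du + (-3*u) dv
Combining and collecting du, dv coefficients:
  coeff of du: -6*u*v^2 + 21*u*v - 18*u - 7*v^2 + 24*v - 6
  coeff of dv: -6*u^2*v + 21*u^2 - 7*u*v + 24*u - 2*v + 2
F^* omega = (-6*u*v^2 + 21*u*v - 18*u - 7*v^2 + 24*v - 6) du + (-6*u^2*v + 21*u^2 - 7*u*v + 24*u - 2*v + 2) dv.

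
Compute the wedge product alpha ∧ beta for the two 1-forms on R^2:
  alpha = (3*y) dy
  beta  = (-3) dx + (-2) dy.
alpha ∧ beta = (9*y) dx ∧ dy

Distribute the wedge, using dx_i ∧ dx_j = -dx_j ∧ dx_i and dx_i ∧ dx_i = 0. For each pair (i, j) with i < j, the coefficient of dx_i ∧ dx_j in alpha ∧ beta is (alpha_i * beta_j - alpha_j * beta_i). Collecting: alpha ∧ beta = (9*y) dx ∧ dy.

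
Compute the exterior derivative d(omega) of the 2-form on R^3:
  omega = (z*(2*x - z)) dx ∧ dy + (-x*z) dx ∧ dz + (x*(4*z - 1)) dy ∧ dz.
d(omega) = (2*x + 2*z - 1) dx ∧ dy ∧ dz

For a 2-form omega = sum_{i<j} g_{ij} dx_i ∧ dx_j, the exterior derivative is
  d(omega) = sum_{i<j} d(g_{ij}) ∧ dx_i ∧ dx_j = sum_{i<j, k} (∂g_{ij}/∂x_k) dx_k ∧ dx_i ∧ dx_j.
Expand each term, using dx_k ∧ dx_i ∧ dx_j = sgn(permutation) dx_{(a)} ∧ dx_{(b)} ∧ dx_{(c)} with (a < b < c) sorted:
  d(z*(2*x - z)) includes (∂/∂z)(z*(2*x - z)) dz = (2*x - 2*z) dz, which multiplied by dx ∧ dy gives (2*x - 2*z) dx ∧ dy ∧ dz
  d(x*(4*z - 1)) includes (∂/∂x)(x*(4*z - 1)) dx = (4*z - 1) dx, which multiplied by dy ∧ dz gives (4*z - 1) dx ∧ dy ∧ dz
Collecting like 3-forms: d(omega) = (2*x + 2*z - 1) dx ∧ dy ∧ dz.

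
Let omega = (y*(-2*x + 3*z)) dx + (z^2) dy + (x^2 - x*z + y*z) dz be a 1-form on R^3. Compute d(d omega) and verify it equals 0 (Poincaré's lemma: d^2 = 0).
d(d omega) = 0

Step 1: d omega = sum_{i<j} (∂f_j/∂x_i - ∂f_i/∂x_j) dx_i ∧ dx_j:
  coeff of dx ∧ dy: 2*x - 3*z
  coeff of dx ∧ dz: 2*x - 3*y - z
  coeff of dy ∧ dz: -z
Step 2: Apply d again to each 2-form coefficient. The only possible 3-form in R^3 is dx ∧ dy ∧ dz, with coefficient
  ∂(coeff of dy∧dz)/∂x - ∂(coeff of dx∧dz)/∂y + ∂(coeff of dx∧dy)/∂z
  = ∂/∂x (-z) - ∂/∂y (2*x - 3*y - z) + ∂/∂z (2*x - 3*z).
Each of these terms simplifies to sums of mixed partials that cancel in pairs. The result is 0 (by equality of mixed partials for smooth functions — Schwarz / Clairaut).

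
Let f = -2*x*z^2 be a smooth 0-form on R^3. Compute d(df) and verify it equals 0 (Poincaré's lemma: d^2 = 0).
d(df) = 0

Step 1: df = sum_i (∂f/∂x_i) dx_i = (-2*z^2) dx + (0) dy + (-4*x*z) dz.
Step 2: Apply d again. Using the 1-form formula, the coefficient of dx ∧ dy in d(df) is ∂^2 f/∂x ∂y - ∂^2 f/∂y ∂x = (0) - (0) = 0 (equality of mixed partials for smooth f).
Similarly for dx ∧ dz and dy ∧ dz — all coefficients vanish. So d(df) = 0.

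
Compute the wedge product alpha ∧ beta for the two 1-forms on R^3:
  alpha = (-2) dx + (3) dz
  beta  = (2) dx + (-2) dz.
alpha ∧ beta = (-2) dx ∧ dz

Distribute the wedge, using dx_i ∧ dx_j = -dx_j ∧ dx_i and dx_i ∧ dx_i = 0. For each pair (i, j) with i < j, the coefficient of dx_i ∧ dx_j in alpha ∧ beta is (alpha_i * beta_j - alpha_j * beta_i). Collecting: alpha ∧ beta = (-2) dx ∧ dz.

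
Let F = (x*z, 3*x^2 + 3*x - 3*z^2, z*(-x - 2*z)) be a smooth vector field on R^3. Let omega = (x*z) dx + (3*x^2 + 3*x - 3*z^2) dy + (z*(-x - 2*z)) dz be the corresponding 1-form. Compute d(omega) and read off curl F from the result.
d(omega) = (6*z) dy ∧ dz + (x + z) dz ∧ dx + (6*x + 3) dx ∧ dy; curl F = (6*z, x + z, 6*x + 3)

d omega = sum_{i<j} (∂f_j/∂x_i - ∂f_i/∂x_j) dx_i ∧ dx_j. Under the identification (dy ∧ dz, dz ∧ dx, dx ∧ dy) ↔ (e_x, e_y, e_z), the coefficients are exactly the components of curl F. Compute:
  ∂R/∂y - ∂Q/∂z = (0) - (-6*z) = 6*z
  ∂P/∂z - ∂R/∂x = (x) - (-z) = x + z
  ∂Q/∂x - ∂P/∂y = (6*x + 3) - (0) = 6*x + 3.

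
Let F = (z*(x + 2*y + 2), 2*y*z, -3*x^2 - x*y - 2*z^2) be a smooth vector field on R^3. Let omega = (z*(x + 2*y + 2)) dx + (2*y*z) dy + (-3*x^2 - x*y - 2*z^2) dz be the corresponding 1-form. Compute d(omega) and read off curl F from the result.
d(omega) = (-x - 2*y) dy ∧ dz + (7*x + 3*y + 2) dz ∧ dx + (-2*z) dx ∧ dy; curl F = (-x - 2*y, 7*x + 3*y + 2, -2*z)

d omega = sum_{i<j} (∂f_j/∂x_i - ∂f_i/∂x_j) dx_i ∧ dx_j. Under the identification (dy ∧ dz, dz ∧ dx, dx ∧ dy) ↔ (e_x, e_y, e_z), the coefficients are exactly the components of curl F. Compute:
  ∂R/∂y - ∂Q/∂z = (-x) - (2*y) = -x - 2*y
  ∂P/∂z - ∂R/∂x = (x + 2*y + 2) - (-6*x - y) = 7*x + 3*y + 2
  ∂Q/∂x - ∂P/∂y = (0) - (2*z) = -2*z.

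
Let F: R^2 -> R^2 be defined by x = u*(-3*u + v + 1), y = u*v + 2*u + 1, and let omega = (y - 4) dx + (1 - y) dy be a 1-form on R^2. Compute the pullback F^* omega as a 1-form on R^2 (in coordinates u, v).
F^* omega = (-6*u^2*v - 12*u^2 - u*v + 16*u - 3*v - 3) du + (-3*u) dv

Using F^*(f dg) = (f ∘ F) d(g ∘ F), substitute each coordinate x_i by F_i(u, v) in f_i, and replace dx_i by d F_i = (∂F_i/∂u) du + (∂F_i/∂v) dv.
  For the x component: f_1(F) = u*v + 2*u - 3; d F_1 = (-6*u + v + 1) du + (u) dv
  For the y component: f_2(F) = u*(-v - 2); d F_2 = (v + 2) du + (u) dv
Combining and collecting du, dv coefficients:
  coeff of du: -6*u^2*v - 12*u^2 - u*v + 16*u - 3*v - 3
  coeff of dv: -3*u
F^* omega = (-6*u^2*v - 12*u^2 - u*v + 16*u - 3*v - 3) du + (-3*u) dv.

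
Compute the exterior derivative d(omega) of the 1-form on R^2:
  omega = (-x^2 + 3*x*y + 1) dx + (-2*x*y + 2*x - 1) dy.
d(omega) = (-3*x - 2*y + 2) dx ∧ dy

For a 1-form omega = sum_i f_i dx_i, the exterior derivative is
  d(omega) = sum_{i < j} (∂f_j/∂x_i - ∂f_i/∂x_j) dx_i ∧ dx_j.
  coefficient of dx ∧ dy: ∂f_2/∂x - ∂f_1/∂y = ∂(-2*x*y + 2*x - 1)/∂x - ∂(-x^2 + 3*x*y + 1)/∂y = -3*x - 2*y + 2
Assembling: d(omega) = (-3*x - 2*y + 2) dx ∧ dy.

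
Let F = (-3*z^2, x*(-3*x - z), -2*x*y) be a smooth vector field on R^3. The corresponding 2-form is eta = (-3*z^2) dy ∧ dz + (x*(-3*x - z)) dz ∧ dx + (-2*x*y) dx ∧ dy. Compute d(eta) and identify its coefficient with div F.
d(eta) = (0) dx ∧ dy ∧ dz; div F = 0

For a 2-form in R^3 of the form above, applying d gives a 3-form with coefficient ∂P/∂x + ∂Q/∂y + ∂R/∂z:
  ∂P/∂x = 0
  ∂Q/∂y = 0
  ∂R/∂z = 0
Sum = 0, which is exactly div F.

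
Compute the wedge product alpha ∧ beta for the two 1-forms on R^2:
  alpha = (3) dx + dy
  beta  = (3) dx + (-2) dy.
alpha ∧ beta = (-9) dx ∧ dy

Distribute the wedge, using dx_i ∧ dx_j = -dx_j ∧ dx_i and dx_i ∧ dx_i = 0. For each pair (i, j) with i < j, the coefficient of dx_i ∧ dx_j in alpha ∧ beta is (alpha_i * beta_j - alpha_j * beta_i). Collecting: alpha ∧ beta = (-9) dx ∧ dy.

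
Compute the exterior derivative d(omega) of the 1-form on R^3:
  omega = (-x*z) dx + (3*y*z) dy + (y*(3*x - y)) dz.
d(omega) = (x + 3*y) dx ∧ dz + (3*x - 5*y) dy ∧ dz

For a 1-form omega = sum_i f_i dx_i, the exterior derivative is
  d(omega) = sum_{i < j} (∂f_j/∂x_i - ∂f_i/∂x_j) dx_i ∧ dx_j.
  coefficient of dx ∧ dz: ∂f_3/∂x - ∂f_1/∂z = ∂(y*(3*x - y))/∂x - ∂(-x*z)/∂z = x + 3*y
  coefficient of dy ∧ dz: ∂f_3/∂y - ∂f_2/∂z = ∂(y*(3*x - y))/∂y - ∂(3*y*z)/∂z = 3*x - 5*y
Assembling: d(omega) = (x + 3*y) dx ∧ dz + (3*x - 5*y) dy ∧ dz.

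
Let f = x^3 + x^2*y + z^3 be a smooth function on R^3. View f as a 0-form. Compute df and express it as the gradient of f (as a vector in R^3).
df = (x*(3*x + 2*y)) dx + (x^2) dy + (3*z^2) dz; grad f = (x*(3*x + 2*y), x^2, 3*z^2)

For a 0-form f, d f = (∂f/∂x) dx + (∂f/∂y) dy + (∂f/∂z) dz. The components of the vector representation are exactly the entries of grad f in Cartesian coordinates:
  ∂f/∂x = x*(3*x + 2*y)
  ∂f/∂y = x^2
  ∂f/∂z = 3*z^2.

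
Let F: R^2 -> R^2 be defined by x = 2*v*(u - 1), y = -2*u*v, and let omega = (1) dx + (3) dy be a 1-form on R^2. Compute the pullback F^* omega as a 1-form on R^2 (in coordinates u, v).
F^* omega = (-4*v) du + (-4*u - 2) dv

Using F^*(f dg) = (f ∘ F) d(g ∘ F), substitute each coordinate x_i by F_i(u, v) in f_i, and replace dx_i by d F_i = (∂F_i/∂u) du + (∂F_i/∂v) dv.
  For the x component: f_1(F) = 1; d F_1 = (2*v) du + (2*u - 2) dv
  For the y component: f_2(F) = 3; d F_2 = (-2*v) du + (-2*u) dv
Combining and collecting du, dv coefficients:
  coeff of du: -4*v
  coeff of dv: -4*u - 2
F^* omega = (-4*v) du + (-4*u - 2) dv.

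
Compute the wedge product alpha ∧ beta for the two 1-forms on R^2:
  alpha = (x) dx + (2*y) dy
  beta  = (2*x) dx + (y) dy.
alpha ∧ beta = (-3*x*y) dx ∧ dy

Distribute the wedge, using dx_i ∧ dx_j = -dx_j ∧ dx_i and dx_i ∧ dx_i = 0. For each pair (i, j) with i < j, the coefficient of dx_i ∧ dx_j in alpha ∧ beta is (alpha_i * beta_j - alpha_j * beta_i). Collecting: alpha ∧ beta = (-3*x*y) dx ∧ dy.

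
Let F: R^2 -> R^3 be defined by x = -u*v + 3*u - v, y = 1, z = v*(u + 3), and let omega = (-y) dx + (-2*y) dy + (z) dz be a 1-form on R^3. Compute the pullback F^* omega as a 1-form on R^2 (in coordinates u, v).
F^* omega = (u*v^2 + 3*v^2 + v - 3) du + (u^2*v + 6*u*v + u + 9*v + 1) dv

Using F^*(f dg) = (f ∘ F) d(g ∘ F), substitute each coordinate x_i by F_i(u, v) in f_i, and replace dx_i by d F_i = (∂F_i/∂u) du + (∂F_i/∂v) dv.
  For the x component: f_1(F) = -1; d F_1 = (3 - v) du + (-u - 1) dv
  For the y component: f_2(F) = -2; d F_2 = (0) du + (0) dv
  For the z component: f_3(F) = v*(u + 3); d F_3 = (v) du + (u + 3) dv
Combining and collecting du, dv coefficients:
  coeff of du: u*v^2 + 3*v^2 + v - 3
  coeff of dv: u^2*v + 6*u*v + u + 9*v + 1
F^* omega = (u*v^2 + 3*v^2 + v - 3) du + (u^2*v + 6*u*v + u + 9*v + 1) dv.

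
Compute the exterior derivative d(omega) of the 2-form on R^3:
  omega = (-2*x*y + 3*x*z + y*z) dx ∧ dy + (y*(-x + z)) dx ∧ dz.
d(omega) = (4*x + y - z) dx ∧ dy ∧ dz

For a 2-form omega = sum_{i<j} g_{ij} dx_i ∧ dx_j, the exterior derivative is
  d(omega) = sum_{i<j} d(g_{ij}) ∧ dx_i ∧ dx_j = sum_{i<j, k} (∂g_{ij}/∂x_k) dx_k ∧ dx_i ∧ dx_j.
Expand each term, using dx_k ∧ dx_i ∧ dx_j = sgn(permutation) dx_{(a)} ∧ dx_{(b)} ∧ dx_{(c)} with (a < b < c) sorted:
  d(-2*x*y + 3*x*z + y*z) includes (∂/∂z)(-2*x*y + 3*x*z + y*z) dz = (3*x + y) dz, which multiplied by dx ∧ dy gives (3*x + y) dx ∧ dy ∧ dz
  d(y*(-x + z)) includes (∂/∂y)(y*(-x + z)) dy = (-x + z) dy, which multiplied by dx ∧ dz gives (x - z) dx ∧ dy ∧ dz
Collecting like 3-forms: d(omega) = (4*x + y - z) dx ∧ dy ∧ dz.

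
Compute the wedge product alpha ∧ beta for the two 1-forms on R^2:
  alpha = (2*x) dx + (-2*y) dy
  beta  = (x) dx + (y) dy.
alpha ∧ beta = (4*x*y) dx ∧ dy

Distribute the wedge, using dx_i ∧ dx_j = -dx_j ∧ dx_i and dx_i ∧ dx_i = 0. For each pair (i, j) with i < j, the coefficient of dx_i ∧ dx_j in alpha ∧ beta is (alpha_i * beta_j - alpha_j * beta_i). Collecting: alpha ∧ beta = (4*x*y) dx ∧ dy.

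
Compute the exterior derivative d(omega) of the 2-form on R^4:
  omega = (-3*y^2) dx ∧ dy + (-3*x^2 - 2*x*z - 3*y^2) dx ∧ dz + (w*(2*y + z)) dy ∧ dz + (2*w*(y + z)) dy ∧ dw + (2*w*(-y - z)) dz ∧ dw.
d(omega) = (6*y) dx ∧ dy ∧ dz + (-4*w + 2*y + z) dy ∧ dz ∧ dw

For a 2-form omega = sum_{i<j} g_{ij} dx_i ∧ dx_j, the exterior derivative is
  d(omega) = sum_{i<j} d(g_{ij}) ∧ dx_i ∧ dx_j = sum_{i<j, k} (∂g_{ij}/∂x_k) dx_k ∧ dx_i ∧ dx_j.
Expand each term, using dx_k ∧ dx_i ∧ dx_j = sgn(permutation) dx_{(a)} ∧ dx_{(b)} ∧ dx_{(c)} with (a < b < c) sorted:
  d(-3*x^2 - 2*x*z - 3*y^2) includes (∂/∂y)(-3*x^2 - 2*x*z - 3*y^2) dy = (-6*y) dy, which multiplied by dx ∧ dz gives (6*y) dx ∧ dy ∧ dz
  d(w*(2*y + z)) includes (∂/∂w)(w*(2*y + z)) dw = (2*y + z) dw, which multiplied by dy ∧ dz gives (2*y + z) dy ∧ dz ∧ dw
  d(2*w*(y + z)) includes (∂/∂z)(2*w*(y + z)) dz = (2*w) dz, which multiplied by dy ∧ dw gives (-2*w) dy ∧ dz ∧ dw
  d(2*w*(-y - z)) includes (∂/∂y)(2*w*(-y - z)) dy = (-2*w) dy, which multiplied by dz ∧ dw gives (-2*w) dy ∧ dz ∧ dw
Collecting like 3-forms: d(omega) = (6*y) dx ∧ dy ∧ dz + (-4*w + 2*y + z) dy ∧ dz ∧ dw.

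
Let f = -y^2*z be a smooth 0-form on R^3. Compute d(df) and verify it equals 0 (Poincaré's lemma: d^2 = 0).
d(df) = 0

Step 1: df = sum_i (∂f/∂x_i) dx_i = (0) dx + (-2*y*z) dy + (-y^2) dz.
Step 2: Apply d again. Using the 1-form formula, the coefficient of dx ∧ dy in d(df) is ∂^2 f/∂x ∂y - ∂^2 f/∂y ∂x = (0) - (0) = 0 (equality of mixed partials for smooth f).
Similarly for dx ∧ dz and dy ∧ dz — all coefficients vanish. So d(df) = 0.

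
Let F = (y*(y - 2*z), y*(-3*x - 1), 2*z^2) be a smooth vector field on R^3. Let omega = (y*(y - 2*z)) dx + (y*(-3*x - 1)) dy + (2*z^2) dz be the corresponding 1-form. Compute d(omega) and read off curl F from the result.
d(omega) = (0) dy ∧ dz + (-2*y) dz ∧ dx + (-5*y + 2*z) dx ∧ dy; curl F = (0, -2*y, -5*y + 2*z)

d omega = sum_{i<j} (∂f_j/∂x_i - ∂f_i/∂x_j) dx_i ∧ dx_j. Under the identification (dy ∧ dz, dz ∧ dx, dx ∧ dy) ↔ (e_x, e_y, e_z), the coefficients are exactly the components of curl F. Compute:
  ∂R/∂y - ∂Q/∂z = (0) - (0) = 0
  ∂P/∂z - ∂R/∂x = (-2*y) - (0) = -2*y
  ∂Q/∂x - ∂P/∂y = (-3*y) - (2*y - 2*z) = -5*y + 2*z.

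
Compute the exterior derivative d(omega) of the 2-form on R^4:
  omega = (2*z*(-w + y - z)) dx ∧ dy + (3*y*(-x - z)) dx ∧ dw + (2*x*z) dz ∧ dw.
d(omega) = (-2*w + 2*y - 4*z) dx ∧ dy ∧ dz + (3*x + z) dx ∧ dy ∧ dw + (3*y + 2*z) dx ∧ dz ∧ dw

For a 2-form omega = sum_{i<j} g_{ij} dx_i ∧ dx_j, the exterior derivative is
  d(omega) = sum_{i<j} d(g_{ij}) ∧ dx_i ∧ dx_j = sum_{i<j, k} (∂g_{ij}/∂x_k) dx_k ∧ dx_i ∧ dx_j.
Expand each term, using dx_k ∧ dx_i ∧ dx_j = sgn(permutation) dx_{(a)} ∧ dx_{(b)} ∧ dx_{(c)} with (a < b < c) sorted:
  d(2*z*(-w + y - z)) includes (∂/∂z)(2*z*(-w + y - z)) dz = (-2*w + 2*y - 4*z) dz, which multiplied by dx ∧ dy gives (-2*w + 2*y - 4*z) dx ∧ dy ∧ dz
  d(2*z*(-w + y - z)) includes (∂/∂w)(2*z*(-w + y - z)) dw = (-2*z) dw, which multiplied by dx ∧ dy gives (-2*z) dx ∧ dy ∧ dw
  d(3*y*(-x - z)) includes (∂/∂y)(3*y*(-x - z)) dy = (-3*x - 3*z) dy, which multiplied by dx ∧ dw gives (3*x + 3*z) dx ∧ dy ∧ dw
  d(3*y*(-x - z)) includes (∂/∂z)(3*y*(-x - z)) dz = (-3*y) dz, which multiplied by dx ∧ dw gives (3*y) dx ∧ dz ∧ dw
  d(2*x*z) includes (∂/∂x)(2*x*z) dx = (2*z) dx, which multiplied by dz ∧ dw gives (2*z) dx ∧ dz ∧ dw
Collecting like 3-forms: d(omega) = (-2*w + 2*y - 4*z) dx ∧ dy ∧ dz + (3*x + z) dx ∧ dy ∧ dw + (3*y + 2*z) dx ∧ dz ∧ dw.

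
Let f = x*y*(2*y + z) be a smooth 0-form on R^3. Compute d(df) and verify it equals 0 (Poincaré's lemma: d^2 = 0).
d(df) = 0

Step 1: df = sum_i (∂f/∂x_i) dx_i = (y*(2*y + z)) dx + (x*(4*y + z)) dy + (x*y) dz.
Step 2: Apply d again. Using the 1-form formula, the coefficient of dx ∧ dy in d(df) is ∂^2 f/∂x ∂y - ∂^2 f/∂y ∂x = (4*y + z) - (4*y + z) = 0 (equality of mixed partials for smooth f).
Similarly for dx ∧ dz and dy ∧ dz — all coefficients vanish. So d(df) = 0.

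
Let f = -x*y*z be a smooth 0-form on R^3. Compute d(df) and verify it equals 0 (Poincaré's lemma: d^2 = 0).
d(df) = 0

Step 1: df = sum_i (∂f/∂x_i) dx_i = (-y*z) dx + (-x*z) dy + (-x*y) dz.
Step 2: Apply d again. Using the 1-form formula, the coefficient of dx ∧ dy in d(df) is ∂^2 f/∂x ∂y - ∂^2 f/∂y ∂x = (-z) - (-z) = 0 (equality of mixed partials for smooth f).
Similarly for dx ∧ dz and dy ∧ dz — all coefficients vanish. So d(df) = 0.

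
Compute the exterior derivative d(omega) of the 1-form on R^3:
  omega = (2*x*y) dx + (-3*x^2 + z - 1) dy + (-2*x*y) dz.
d(omega) = (-8*x) dx ∧ dy + (-2*y) dx ∧ dz + (-2*x - 1) dy ∧ dz

For a 1-form omega = sum_i f_i dx_i, the exterior derivative is
  d(omega) = sum_{i < j} (∂f_j/∂x_i - ∂f_i/∂x_j) dx_i ∧ dx_j.
  coefficient of dx ∧ dy: ∂f_2/∂x - ∂f_1/∂y = ∂(-3*x^2 + z - 1)/∂x - ∂(2*x*y)/∂y = -8*x
  coefficient of dx ∧ dz: ∂f_3/∂x - ∂f_1/∂z = ∂(-2*x*y)/∂x - ∂(2*x*y)/∂z = -2*y
  coefficient of dy ∧ dz: ∂f_3/∂y - ∂f_2/∂z = ∂(-2*x*y)/∂y - ∂(-3*x^2 + z - 1)/∂z = -2*x - 1
Assembling: d(omega) = (-8*x) dx ∧ dy + (-2*y) dx ∧ dz + (-2*x - 1) dy ∧ dz.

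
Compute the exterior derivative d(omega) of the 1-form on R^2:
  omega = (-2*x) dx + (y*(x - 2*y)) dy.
d(omega) = (y) dx ∧ dy

For a 1-form omega = sum_i f_i dx_i, the exterior derivative is
  d(omega) = sum_{i < j} (∂f_j/∂x_i - ∂f_i/∂x_j) dx_i ∧ dx_j.
  coefficient of dx ∧ dy: ∂f_2/∂x - ∂f_1/∂y = ∂(y*(x - 2*y))/∂x - ∂(-2*x)/∂y = y
Assembling: d(omega) = (y) dx ∧ dy.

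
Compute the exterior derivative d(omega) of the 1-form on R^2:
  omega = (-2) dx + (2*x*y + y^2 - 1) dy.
d(omega) = (2*y) dx ∧ dy

For a 1-form omega = sum_i f_i dx_i, the exterior derivative is
  d(omega) = sum_{i < j} (∂f_j/∂x_i - ∂f_i/∂x_j) dx_i ∧ dx_j.
  coefficient of dx ∧ dy: ∂f_2/∂x - ∂f_1/∂y = ∂(2*x*y + y^2 - 1)/∂x - ∂(-2)/∂y = 2*y
Assembling: d(omega) = (2*y) dx ∧ dy.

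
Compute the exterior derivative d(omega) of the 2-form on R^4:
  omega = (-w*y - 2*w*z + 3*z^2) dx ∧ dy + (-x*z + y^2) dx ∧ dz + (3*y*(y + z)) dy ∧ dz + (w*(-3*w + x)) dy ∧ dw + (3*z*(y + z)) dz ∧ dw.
d(omega) = (-2*w - 2*y + 6*z) dx ∧ dy ∧ dz + (w - y - 2*z) dx ∧ dy ∧ dw + (3*z) dy ∧ dz ∧ dw

For a 2-form omega = sum_{i<j} g_{ij} dx_i ∧ dx_j, the exterior derivative is
  d(omega) = sum_{i<j} d(g_{ij}) ∧ dx_i ∧ dx_j = sum_{i<j, k} (∂g_{ij}/∂x_k) dx_k ∧ dx_i ∧ dx_j.
Expand each term, using dx_k ∧ dx_i ∧ dx_j = sgn(permutation) dx_{(a)} ∧ dx_{(b)} ∧ dx_{(c)} with (a < b < c) sorted:
  d(-w*y - 2*w*z + 3*z^2) includes (∂/∂z)(-w*y - 2*w*z + 3*z^2) dz = (-2*w + 6*z) dz, which multiplied by dx ∧ dy gives (-2*w + 6*z) dx ∧ dy ∧ dz
  d(-w*y - 2*w*z + 3*z^2) includes (∂/∂w)(-w*y - 2*w*z + 3*z^2) dw = (-y - 2*z) dw, which multiplied by dx ∧ dy gives (-y - 2*z) dx ∧ dy ∧ dw
  d(-x*z + y^2) includes (∂/∂y)(-x*z + y^2) dy = (2*y) dy, which multiplied by dx ∧ dz gives (-2*y) dx ∧ dy ∧ dz
  d(w*(-3*w + x)) includes (∂/∂x)(w*(-3*w + x)) dx = (w) dx, which multiplied by dy ∧ dw gives (w) dx ∧ dy ∧ dw
  d(3*z*(y + z)) includes (∂/∂y)(3*z*(y + z)) dy = (3*z) dy, which multiplied by dz ∧ dw gives (3*z) dy ∧ dz ∧ dw
Collecting like 3-forms: d(omega) = (-2*w - 2*y + 6*z) dx ∧ dy ∧ dz + (w - y - 2*z) dx ∧ dy ∧ dw + (3*z) dy ∧ dz ∧ dw.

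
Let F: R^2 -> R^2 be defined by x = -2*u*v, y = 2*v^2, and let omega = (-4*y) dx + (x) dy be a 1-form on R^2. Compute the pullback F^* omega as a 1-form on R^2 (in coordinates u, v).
F^* omega = (16*v^3) du + (8*u*v^2) dv

Using F^*(f dg) = (f ∘ F) d(g ∘ F), substitute each coordinate x_i by F_i(u, v) in f_i, and replace dx_i by d F_i = (∂F_i/∂u) du + (∂F_i/∂v) dv.
  For the x component: f_1(F) = -8*v^2; d F_1 = (-2*v) du + (-2*u) dv
  For the y component: f_2(F) = -2*u*v; d F_2 = (0) du + (4*v) dv
Combining and collecting du, dv coefficients:
  coeff of du: 16*v^3
  coeff of dv: 8*u*v^2
F^* omega = (16*v^3) du + (8*u*v^2) dv.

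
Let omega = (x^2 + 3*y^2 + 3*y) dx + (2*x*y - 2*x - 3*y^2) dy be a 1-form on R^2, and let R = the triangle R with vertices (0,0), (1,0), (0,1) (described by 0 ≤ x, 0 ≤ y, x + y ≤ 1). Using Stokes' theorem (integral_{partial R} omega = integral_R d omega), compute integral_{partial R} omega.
integral_(partial R) omega = -19/6

Stokes: integral_partial_R omega = integral_R d omega with d omega = (∂Q/∂x - ∂P/∂y) dx ∧ dy.
  ∂Q/∂x = 2*y - 2
  ∂P/∂y = 6*y + 3
  integrand = ∂Q/∂x - ∂P/∂y = -4*y - 5.
Integrating over R: integral_0^1 integral_0^{1-x} (-4*y - 5) dy dx = -19/6.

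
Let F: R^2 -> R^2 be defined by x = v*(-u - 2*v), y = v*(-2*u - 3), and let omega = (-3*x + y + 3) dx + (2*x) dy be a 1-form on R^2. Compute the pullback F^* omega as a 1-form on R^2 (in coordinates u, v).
F^* omega = (v*(3*u*v + 2*v^2 + 3*v - 3)) du + (3*u^2*v - 2*u*v^2 + 9*u*v - 3*u - 24*v^3 + 24*v^2 - 12*v) dv

Using F^*(f dg) = (f ∘ F) d(g ∘ F), substitute each coordinate x_i by F_i(u, v) in f_i, and replace dx_i by d F_i = (∂F_i/∂u) du + (∂F_i/∂v) dv.
  For the x component: f_1(F) = u*v + 6*v^2 - 3*v + 3; d F_1 = (-v) du + (-u - 4*v) dv
  For the y component: f_2(F) = 2*v*(-u - 2*v); d F_2 = (-2*v) du + (-2*u - 3) dv
Combining and collecting du, dv coefficients:
  coeff of du: v*(3*u*v + 2*v^2 + 3*v - 3)
  coeff of dv: 3*u^2*v - 2*u*v^2 + 9*u*v - 3*u - 24*v^3 + 24*v^2 - 12*v
F^* omega = (v*(3*u*v + 2*v^2 + 3*v - 3)) du + (3*u^2*v - 2*u*v^2 + 9*u*v - 3*u - 24*v^3 + 24*v^2 - 12*v) dv.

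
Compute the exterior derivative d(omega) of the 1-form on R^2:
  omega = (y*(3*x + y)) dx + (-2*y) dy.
d(omega) = (-3*x - 2*y) dx ∧ dy

For a 1-form omega = sum_i f_i dx_i, the exterior derivative is
  d(omega) = sum_{i < j} (∂f_j/∂x_i - ∂f_i/∂x_j) dx_i ∧ dx_j.
  coefficient of dx ∧ dy: ∂f_2/∂x - ∂f_1/∂y = ∂(-2*y)/∂x - ∂(y*(3*x + y))/∂y = -3*x - 2*y
Assembling: d(omega) = (-3*x - 2*y) dx ∧ dy.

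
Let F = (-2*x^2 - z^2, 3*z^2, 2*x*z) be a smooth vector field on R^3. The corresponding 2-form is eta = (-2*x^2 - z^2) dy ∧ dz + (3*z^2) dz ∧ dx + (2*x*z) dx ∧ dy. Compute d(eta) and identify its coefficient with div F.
d(eta) = (-2*x) dx ∧ dy ∧ dz; div F = -2*x

For a 2-form in R^3 of the form above, applying d gives a 3-form with coefficient ∂P/∂x + ∂Q/∂y + ∂R/∂z:
  ∂P/∂x = -4*x
  ∂Q/∂y = 0
  ∂R/∂z = 2*x
Sum = -2*x, which is exactly div F.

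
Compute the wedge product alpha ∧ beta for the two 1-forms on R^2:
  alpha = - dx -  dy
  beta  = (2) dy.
alpha ∧ beta = (-2) dx ∧ dy

Distribute the wedge, using dx_i ∧ dx_j = -dx_j ∧ dx_i and dx_i ∧ dx_i = 0. For each pair (i, j) with i < j, the coefficient of dx_i ∧ dx_j in alpha ∧ beta is (alpha_i * beta_j - alpha_j * beta_i). Collecting: alpha ∧ beta = (-2) dx ∧ dy.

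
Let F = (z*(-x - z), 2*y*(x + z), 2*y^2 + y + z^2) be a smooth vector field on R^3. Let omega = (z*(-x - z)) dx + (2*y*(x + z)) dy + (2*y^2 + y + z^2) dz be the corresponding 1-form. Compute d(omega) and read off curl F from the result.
d(omega) = (2*y + 1) dy ∧ dz + (-x - 2*z) dz ∧ dx + (2*y) dx ∧ dy; curl F = (2*y + 1, -x - 2*z, 2*y)

d omega = sum_{i<j} (∂f_j/∂x_i - ∂f_i/∂x_j) dx_i ∧ dx_j. Under the identification (dy ∧ dz, dz ∧ dx, dx ∧ dy) ↔ (e_x, e_y, e_z), the coefficients are exactly the components of curl F. Compute:
  ∂R/∂y - ∂Q/∂z = (4*y + 1) - (2*y) = 2*y + 1
  ∂P/∂z - ∂R/∂x = (-x - 2*z) - (0) = -x - 2*z
  ∂Q/∂x - ∂P/∂y = (2*y) - (0) = 2*y.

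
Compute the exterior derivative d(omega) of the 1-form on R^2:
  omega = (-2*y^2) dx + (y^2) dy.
d(omega) = (4*y) dx ∧ dy

For a 1-form omega = sum_i f_i dx_i, the exterior derivative is
  d(omega) = sum_{i < j} (∂f_j/∂x_i - ∂f_i/∂x_j) dx_i ∧ dx_j.
  coefficient of dx ∧ dy: ∂f_2/∂x - ∂f_1/∂y = ∂(y^2)/∂x - ∂(-2*y^2)/∂y = 4*y
Assembling: d(omega) = (4*y) dx ∧ dy.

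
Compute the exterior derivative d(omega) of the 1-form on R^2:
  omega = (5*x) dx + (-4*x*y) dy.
d(omega) = (-4*y) dx ∧ dy

For a 1-form omega = sum_i f_i dx_i, the exterior derivative is
  d(omega) = sum_{i < j} (∂f_j/∂x_i - ∂f_i/∂x_j) dx_i ∧ dx_j.
  coefficient of dx ∧ dy: ∂f_2/∂x - ∂f_1/∂y = ∂(-4*x*y)/∂x - ∂(5*x)/∂y = -4*y
Assembling: d(omega) = (-4*y) dx ∧ dy.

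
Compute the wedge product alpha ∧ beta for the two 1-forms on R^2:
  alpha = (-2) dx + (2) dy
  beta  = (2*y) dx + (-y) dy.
alpha ∧ beta = (-2*y) dx ∧ dy

Distribute the wedge, using dx_i ∧ dx_j = -dx_j ∧ dx_i and dx_i ∧ dx_i = 0. For each pair (i, j) with i < j, the coefficient of dx_i ∧ dx_j in alpha ∧ beta is (alpha_i * beta_j - alpha_j * beta_i). Collecting: alpha ∧ beta = (-2*y) dx ∧ dy.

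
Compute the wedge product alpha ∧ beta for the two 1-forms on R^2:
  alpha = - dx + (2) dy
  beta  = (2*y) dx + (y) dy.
alpha ∧ beta = (-5*y) dx ∧ dy

Distribute the wedge, using dx_i ∧ dx_j = -dx_j ∧ dx_i and dx_i ∧ dx_i = 0. For each pair (i, j) with i < j, the coefficient of dx_i ∧ dx_j in alpha ∧ beta is (alpha_i * beta_j - alpha_j * beta_i). Collecting: alpha ∧ beta = (-5*y) dx ∧ dy.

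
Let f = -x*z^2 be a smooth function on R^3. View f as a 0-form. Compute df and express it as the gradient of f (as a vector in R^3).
df = (-z^2) dx + (0) dy + (-2*x*z) dz; grad f = (-z^2, 0, -2*x*z)

For a 0-form f, d f = (∂f/∂x) dx + (∂f/∂y) dy + (∂f/∂z) dz. The components of the vector representation are exactly the entries of grad f in Cartesian coordinates:
  ∂f/∂x = -z^2
  ∂f/∂y = 0
  ∂f/∂z = -2*x*z.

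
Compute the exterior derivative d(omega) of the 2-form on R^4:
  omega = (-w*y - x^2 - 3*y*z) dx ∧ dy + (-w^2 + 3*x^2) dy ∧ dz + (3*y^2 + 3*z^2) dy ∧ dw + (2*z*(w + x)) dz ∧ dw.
d(omega) = (6*x - 3*y) dx ∧ dy ∧ dz + (-y) dx ∧ dy ∧ dw + (-2*w - 6*z) dy ∧ dz ∧ dw + (2*z) dx ∧ dz ∧ dw

For a 2-form omega = sum_{i<j} g_{ij} dx_i ∧ dx_j, the exterior derivative is
  d(omega) = sum_{i<j} d(g_{ij}) ∧ dx_i ∧ dx_j = sum_{i<j, k} (∂g_{ij}/∂x_k) dx_k ∧ dx_i ∧ dx_j.
Expand each term, using dx_k ∧ dx_i ∧ dx_j = sgn(permutation) dx_{(a)} ∧ dx_{(b)} ∧ dx_{(c)} with (a < b < c) sorted:
  d(-w*y - x^2 - 3*y*z) includes (∂/∂z)(-w*y - x^2 - 3*y*z) dz = (-3*y) dz, which multiplied by dx ∧ dy gives (-3*y) dx ∧ dy ∧ dz
  d(-w*y - x^2 - 3*y*z) includes (∂/∂w)(-w*y - x^2 - 3*y*z) dw = (-y) dw, which multiplied by dx ∧ dy gives (-y) dx ∧ dy ∧ dw
  d(-w^2 + 3*x^2) includes (∂/∂x)(-w^2 + 3*x^2) dx = (6*x) dx, which multiplied by dy ∧ dz gives (6*x) dx ∧ dy ∧ dz
  d(-w^2 + 3*x^2) includes (∂/∂w)(-w^2 + 3*x^2) dw = (-2*w) dw, which multiplied by dy ∧ dz gives (-2*w) dy ∧ dz ∧ dw
  d(3*y^2 + 3*z^2) includes (∂/∂z)(3*y^2 + 3*z^2) dz = (6*z) dz, which multiplied by dy ∧ dw gives (-6*z) dy ∧ dz ∧ dw
  d(2*z*(w + x)) includes (∂/∂x)(2*z*(w + x)) dx = (2*z) dx, which multiplied by dz ∧ dw gives (2*z) dx ∧ dz ∧ dw
Collecting like 3-forms: d(omega) = (6*x - 3*y) dx ∧ dy ∧ dz + (-y) dx ∧ dy ∧ dw + (-2*w - 6*z) dy ∧ dz ∧ dw + (2*z) dx ∧ dz ∧ dw.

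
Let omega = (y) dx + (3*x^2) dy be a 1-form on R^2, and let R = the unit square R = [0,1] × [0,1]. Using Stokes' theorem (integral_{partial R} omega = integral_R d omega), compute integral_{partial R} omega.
integral_(partial R) omega = 2

Stokes: integral_partial_R omega = integral_R d omega with d omega = (∂Q/∂x - ∂P/∂y) dx ∧ dy.
  ∂Q/∂x = 6*x
  ∂P/∂y = 1
  integrand = ∂Q/∂x - ∂P/∂y = 6*x - 1.
Integrating over R: integral_0^1 integral_0^1 (6*x - 1) dx dy = 2.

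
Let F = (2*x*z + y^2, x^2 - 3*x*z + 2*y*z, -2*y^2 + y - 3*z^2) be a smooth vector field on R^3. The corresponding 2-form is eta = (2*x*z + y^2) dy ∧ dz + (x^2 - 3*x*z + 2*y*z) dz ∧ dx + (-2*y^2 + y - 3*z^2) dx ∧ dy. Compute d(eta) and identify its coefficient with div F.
d(eta) = (-2*z) dx ∧ dy ∧ dz; div F = -2*z

For a 2-form in R^3 of the form above, applying d gives a 3-form with coefficient ∂P/∂x + ∂Q/∂y + ∂R/∂z:
  ∂P/∂x = 2*z
  ∂Q/∂y = 2*z
  ∂R/∂z = -6*z
Sum = -2*z, which is exactly div F.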